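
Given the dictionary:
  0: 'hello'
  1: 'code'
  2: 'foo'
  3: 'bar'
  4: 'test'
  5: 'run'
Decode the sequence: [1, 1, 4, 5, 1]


Look up each index in the dictionary:
  1 -> 'code'
  1 -> 'code'
  4 -> 'test'
  5 -> 'run'
  1 -> 'code'

Decoded: "code code test run code"


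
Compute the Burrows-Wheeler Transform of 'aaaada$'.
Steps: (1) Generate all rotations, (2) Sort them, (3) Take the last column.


Rotations (sorted):
  0: $aaaada -> last char: a
  1: a$aaaad -> last char: d
  2: aaaada$ -> last char: $
  3: aaada$a -> last char: a
  4: aada$aa -> last char: a
  5: ada$aaa -> last char: a
  6: da$aaaa -> last char: a


BWT = ad$aaaa


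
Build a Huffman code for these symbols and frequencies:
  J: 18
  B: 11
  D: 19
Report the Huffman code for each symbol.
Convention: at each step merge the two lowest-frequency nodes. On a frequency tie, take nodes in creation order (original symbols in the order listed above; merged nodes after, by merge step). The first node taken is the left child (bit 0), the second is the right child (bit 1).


Huffman tree construction:
Step 1: Merge B(11) + J(18) = 29
Step 2: Merge D(19) + (B+J)(29) = 48
Read each symbol's code off the tree from the root (left child = 0, right child = 1).

Codes:
  J: 11 (length 2)
  B: 10 (length 2)
  D: 0 (length 1)
Average code length: 77/48 = 1.6042 bits/symbol


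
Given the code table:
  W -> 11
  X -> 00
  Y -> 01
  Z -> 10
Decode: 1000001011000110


Decoding:
10 -> Z
00 -> X
00 -> X
10 -> Z
11 -> W
00 -> X
01 -> Y
10 -> Z


Result: ZXXZWXYZ


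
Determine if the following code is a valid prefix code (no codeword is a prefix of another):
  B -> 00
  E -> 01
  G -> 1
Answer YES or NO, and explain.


Checking each pair (does one codeword prefix another?):
  B='00' vs E='01': no prefix
  B='00' vs G='1': no prefix
  E='01' vs B='00': no prefix
  E='01' vs G='1': no prefix
  G='1' vs B='00': no prefix
  G='1' vs E='01': no prefix
No violation found over all pairs.

YES -- this is a valid prefix code. No codeword is a prefix of any other codeword.


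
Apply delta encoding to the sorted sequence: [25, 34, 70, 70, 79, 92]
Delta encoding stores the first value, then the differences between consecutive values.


First value: 25
Deltas:
  34 - 25 = 9
  70 - 34 = 36
  70 - 70 = 0
  79 - 70 = 9
  92 - 79 = 13


Delta encoded: [25, 9, 36, 0, 9, 13]


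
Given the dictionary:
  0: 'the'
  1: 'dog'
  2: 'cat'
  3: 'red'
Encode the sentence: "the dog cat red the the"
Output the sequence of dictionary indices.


Look up each word in the dictionary:
  'the' -> 0
  'dog' -> 1
  'cat' -> 2
  'red' -> 3
  'the' -> 0
  'the' -> 0

Encoded: [0, 1, 2, 3, 0, 0]


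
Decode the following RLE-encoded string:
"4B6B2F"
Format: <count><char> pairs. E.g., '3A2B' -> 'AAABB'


Expanding each <count><char> pair:
  4B -> 'BBBB'
  6B -> 'BBBBBB'
  2F -> 'FF'

Decoded = BBBBBBBBBBFF


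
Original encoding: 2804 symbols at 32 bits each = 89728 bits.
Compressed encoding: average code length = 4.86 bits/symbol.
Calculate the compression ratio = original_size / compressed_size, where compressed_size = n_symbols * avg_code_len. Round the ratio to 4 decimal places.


original_size = n_symbols * orig_bits = 2804 * 32 = 89728 bits
compressed_size = n_symbols * avg_code_len = 2804 * 4.86 = 13627.44 bits
ratio = original_size / compressed_size = 89728 / 13627.44 = 6.5844

Compression ratio = 6.5844


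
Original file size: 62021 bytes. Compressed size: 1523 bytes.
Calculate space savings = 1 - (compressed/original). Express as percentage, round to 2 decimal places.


ratio = compressed/original = 1523/62021 = 0.024556
savings = 1 - ratio = 1 - 0.024556 = 0.975444
as a percentage: 0.975444 * 100 = 97.54%

Space savings = 1 - 1523/62021 = 97.54%


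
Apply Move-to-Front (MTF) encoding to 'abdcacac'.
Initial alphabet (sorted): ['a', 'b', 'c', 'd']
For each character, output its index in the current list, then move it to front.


MTF encoding:
'a': index 0 in ['a', 'b', 'c', 'd'] -> ['a', 'b', 'c', 'd']
'b': index 1 in ['a', 'b', 'c', 'd'] -> ['b', 'a', 'c', 'd']
'd': index 3 in ['b', 'a', 'c', 'd'] -> ['d', 'b', 'a', 'c']
'c': index 3 in ['d', 'b', 'a', 'c'] -> ['c', 'd', 'b', 'a']
'a': index 3 in ['c', 'd', 'b', 'a'] -> ['a', 'c', 'd', 'b']
'c': index 1 in ['a', 'c', 'd', 'b'] -> ['c', 'a', 'd', 'b']
'a': index 1 in ['c', 'a', 'd', 'b'] -> ['a', 'c', 'd', 'b']
'c': index 1 in ['a', 'c', 'd', 'b'] -> ['c', 'a', 'd', 'b']


Output: [0, 1, 3, 3, 3, 1, 1, 1]


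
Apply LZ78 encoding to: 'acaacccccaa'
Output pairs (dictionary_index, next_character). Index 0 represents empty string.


LZ78 encoding steps:
Dictionary: {0: ''}
Step 1: w='' (idx 0), next='a' -> output (0, 'a'), add 'a' as idx 1
Step 2: w='' (idx 0), next='c' -> output (0, 'c'), add 'c' as idx 2
Step 3: w='a' (idx 1), next='a' -> output (1, 'a'), add 'aa' as idx 3
Step 4: w='c' (idx 2), next='c' -> output (2, 'c'), add 'cc' as idx 4
Step 5: w='cc' (idx 4), next='c' -> output (4, 'c'), add 'ccc' as idx 5
Step 6: w='aa' (idx 3), end of input -> output (3, '')


Encoded: [(0, 'a'), (0, 'c'), (1, 'a'), (2, 'c'), (4, 'c'), (3, '')]


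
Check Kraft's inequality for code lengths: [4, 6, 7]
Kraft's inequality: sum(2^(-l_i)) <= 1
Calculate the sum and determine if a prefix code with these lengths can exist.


Sum = 2^(-4) + 2^(-6) + 2^(-7)
    = 0.0625 + 0.015625 + 0.0078125
    = 11/128 = 0.0859375
Since 0.0859375 <= 1, Kraft's inequality IS satisfied.
A prefix code with these lengths CAN exist.

Kraft sum = 0.0859375. Satisfied.


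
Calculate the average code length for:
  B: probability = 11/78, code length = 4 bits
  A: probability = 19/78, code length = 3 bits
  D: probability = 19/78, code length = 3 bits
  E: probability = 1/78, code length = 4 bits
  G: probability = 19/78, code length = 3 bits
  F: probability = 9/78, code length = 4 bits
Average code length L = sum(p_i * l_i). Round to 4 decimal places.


Weighted contributions p_i * l_i:
  B: (11/78) * 4 = 44/78
  A: (19/78) * 3 = 57/78
  D: (19/78) * 3 = 57/78
  E: (1/78) * 4 = 4/78
  G: (19/78) * 3 = 57/78
  F: (9/78) * 4 = 36/78
Sum = (44 + 57 + 57 + 4 + 57 + 36)/78 = 255/78

L = 255/78 = 3.2692 bits/symbol


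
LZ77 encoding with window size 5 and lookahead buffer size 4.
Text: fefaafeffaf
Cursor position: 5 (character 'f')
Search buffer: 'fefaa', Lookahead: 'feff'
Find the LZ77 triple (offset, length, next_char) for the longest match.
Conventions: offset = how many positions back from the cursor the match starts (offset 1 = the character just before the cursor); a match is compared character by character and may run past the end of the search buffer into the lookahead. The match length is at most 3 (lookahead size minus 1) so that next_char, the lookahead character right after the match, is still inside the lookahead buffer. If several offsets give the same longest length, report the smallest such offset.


Try each offset into the search buffer:
  offset=1 (pos 4, char 'a'): match length 0
  offset=2 (pos 3, char 'a'): match length 0
  offset=3 (pos 2, char 'f'): match length 1
  offset=4 (pos 1, char 'e'): match length 0
  offset=5 (pos 0, char 'f'): match length 3
Longest match has length 3 at offset 5.
next_char = character at position 5 + 3 = 8 -> 'f'

Best match: offset=5, length=3 (matching 'fef' starting at position 0)
LZ77 triple: (5, 3, 'f')


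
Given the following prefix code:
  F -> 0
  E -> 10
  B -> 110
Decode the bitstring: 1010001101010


Decoding step by step:
Bits 10 -> E
Bits 10 -> E
Bits 0 -> F
Bits 0 -> F
Bits 110 -> B
Bits 10 -> E
Bits 10 -> E


Decoded message: EEFFBEE


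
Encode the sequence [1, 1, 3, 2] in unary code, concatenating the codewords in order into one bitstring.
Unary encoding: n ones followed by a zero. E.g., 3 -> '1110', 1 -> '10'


Encode each number as n ones followed by a terminating 0:
  1 -> 10 (2 bits)
  1 -> 10 (2 bits)
  3 -> 1110 (4 bits)
  2 -> 110 (3 bits)
Total length = 2 + 2 + 4 + 3 = 11 bits.

Unary([1, 1, 3, 2]) = 10101110110 (11 bits)


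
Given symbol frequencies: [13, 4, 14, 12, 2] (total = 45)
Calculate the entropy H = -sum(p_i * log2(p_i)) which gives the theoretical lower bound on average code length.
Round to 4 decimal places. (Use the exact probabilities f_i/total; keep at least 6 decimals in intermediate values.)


Per-symbol terms -p_i * log2(p_i) with p_i = f_i/45:
  p = 13/45 = 0.288889: log2(p) = -1.791413, -p*log2(p) = 0.517519
  p = 4/45 = 0.088889: log2(p) = -3.491853, -p*log2(p) = 0.310387
  p = 14/45 = 0.311111: log2(p) = -1.684498, -p*log2(p) = 0.524066
  p = 12/45 = 0.266667: log2(p) = -1.906891, -p*log2(p) = 0.508504
  p = 2/45 = 0.044444: log2(p) = -4.491853, -p*log2(p) = 0.199638
H = 0.517519 + 0.310387 + 0.524066 + 0.508504 + 0.199638 = 2.060114

H = 2.0601 bits/symbol


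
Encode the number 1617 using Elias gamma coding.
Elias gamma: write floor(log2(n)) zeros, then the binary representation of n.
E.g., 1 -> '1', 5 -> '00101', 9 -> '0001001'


num_bits = floor(log2(1617)) + 1 = 11
leading_zeros = num_bits - 1 = 10
binary(1617) = 11001010001

Elias gamma(1617) = '0000000000' + '11001010001' = 000000000011001010001 (21 bits)


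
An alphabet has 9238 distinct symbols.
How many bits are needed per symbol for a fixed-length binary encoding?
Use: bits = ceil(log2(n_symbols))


log2(9238) = 13.1734
Bracket: 2^13 = 8192 < 9238 <= 2^14 = 16384
So ceil(log2(9238)) = 14

bits = ceil(log2(9238)) = ceil(13.1734) = 14 bits


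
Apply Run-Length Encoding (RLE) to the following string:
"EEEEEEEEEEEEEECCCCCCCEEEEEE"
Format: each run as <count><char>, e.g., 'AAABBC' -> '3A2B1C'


Scanning runs left to right:
  i=0: run of 'E' x 14 -> '14E'
  i=14: run of 'C' x 7 -> '7C'
  i=21: run of 'E' x 6 -> '6E'

RLE = 14E7C6E


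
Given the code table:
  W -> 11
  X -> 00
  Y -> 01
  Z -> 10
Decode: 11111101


Decoding:
11 -> W
11 -> W
11 -> W
01 -> Y


Result: WWWY


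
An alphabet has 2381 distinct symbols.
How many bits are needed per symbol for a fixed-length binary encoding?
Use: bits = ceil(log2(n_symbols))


log2(2381) = 11.2174
Bracket: 2^11 = 2048 < 2381 <= 2^12 = 4096
So ceil(log2(2381)) = 12

bits = ceil(log2(2381)) = ceil(11.2174) = 12 bits


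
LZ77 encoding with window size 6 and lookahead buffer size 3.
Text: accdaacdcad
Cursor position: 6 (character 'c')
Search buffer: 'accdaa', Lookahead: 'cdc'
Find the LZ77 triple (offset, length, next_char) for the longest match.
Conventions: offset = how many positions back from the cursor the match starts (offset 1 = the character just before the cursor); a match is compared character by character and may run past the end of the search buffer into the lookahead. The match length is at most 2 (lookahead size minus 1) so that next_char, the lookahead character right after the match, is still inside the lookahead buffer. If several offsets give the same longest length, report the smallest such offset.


Try each offset into the search buffer:
  offset=1 (pos 5, char 'a'): match length 0
  offset=2 (pos 4, char 'a'): match length 0
  offset=3 (pos 3, char 'd'): match length 0
  offset=4 (pos 2, char 'c'): match length 2
  offset=5 (pos 1, char 'c'): match length 1
  offset=6 (pos 0, char 'a'): match length 0
Longest match has length 2 at offset 4.
next_char = character at position 6 + 2 = 8 -> 'c'

Best match: offset=4, length=2 (matching 'cd' starting at position 2)
LZ77 triple: (4, 2, 'c')


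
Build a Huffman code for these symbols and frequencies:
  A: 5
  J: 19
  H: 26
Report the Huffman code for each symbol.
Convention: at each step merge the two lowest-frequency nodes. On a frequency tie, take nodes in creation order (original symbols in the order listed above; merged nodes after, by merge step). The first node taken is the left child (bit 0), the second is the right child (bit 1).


Huffman tree construction:
Step 1: Merge A(5) + J(19) = 24
Step 2: Merge (A+J)(24) + H(26) = 50
Read each symbol's code off the tree from the root (left child = 0, right child = 1).

Codes:
  A: 00 (length 2)
  J: 01 (length 2)
  H: 1 (length 1)
Average code length: 74/50 = 1.4800 bits/symbol


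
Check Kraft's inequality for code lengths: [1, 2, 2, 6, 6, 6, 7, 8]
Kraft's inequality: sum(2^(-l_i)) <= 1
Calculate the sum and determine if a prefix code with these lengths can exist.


Sum = 2^(-1) + 2^(-2) + 2^(-2) + 2^(-6) + 2^(-6) + 2^(-6) + 2^(-7) + 2^(-8)
    = 0.5 + 0.25 + 0.25 + 0.015625 + 0.015625 + 0.015625 + 0.0078125 + 0.00390625
    = 271/256 = 1.05859375
Since 1.05859375 > 1, Kraft's inequality is NOT satisfied.
A prefix code with these lengths CANNOT exist.

Kraft sum = 1.05859375. Not satisfied.


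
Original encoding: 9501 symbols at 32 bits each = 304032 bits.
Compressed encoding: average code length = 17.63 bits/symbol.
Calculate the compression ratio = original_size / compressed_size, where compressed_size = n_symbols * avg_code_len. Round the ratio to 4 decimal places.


original_size = n_symbols * orig_bits = 9501 * 32 = 304032 bits
compressed_size = n_symbols * avg_code_len = 9501 * 17.63 = 167502.63 bits
ratio = original_size / compressed_size = 304032 / 167502.63 = 1.8151

Compression ratio = 1.8151


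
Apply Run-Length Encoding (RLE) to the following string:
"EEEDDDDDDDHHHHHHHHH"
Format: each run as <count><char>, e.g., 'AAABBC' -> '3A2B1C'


Scanning runs left to right:
  i=0: run of 'E' x 3 -> '3E'
  i=3: run of 'D' x 7 -> '7D'
  i=10: run of 'H' x 9 -> '9H'

RLE = 3E7D9H


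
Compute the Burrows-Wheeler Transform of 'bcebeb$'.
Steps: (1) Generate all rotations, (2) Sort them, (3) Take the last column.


Rotations (sorted):
  0: $bcebeb -> last char: b
  1: b$bcebe -> last char: e
  2: bcebeb$ -> last char: $
  3: beb$bce -> last char: e
  4: cebeb$b -> last char: b
  5: eb$bceb -> last char: b
  6: ebeb$bc -> last char: c


BWT = be$ebbc


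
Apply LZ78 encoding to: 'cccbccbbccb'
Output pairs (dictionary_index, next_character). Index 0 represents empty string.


LZ78 encoding steps:
Dictionary: {0: ''}
Step 1: w='' (idx 0), next='c' -> output (0, 'c'), add 'c' as idx 1
Step 2: w='c' (idx 1), next='c' -> output (1, 'c'), add 'cc' as idx 2
Step 3: w='' (idx 0), next='b' -> output (0, 'b'), add 'b' as idx 3
Step 4: w='cc' (idx 2), next='b' -> output (2, 'b'), add 'ccb' as idx 4
Step 5: w='b' (idx 3), next='c' -> output (3, 'c'), add 'bc' as idx 5
Step 6: w='c' (idx 1), next='b' -> output (1, 'b'), add 'cb' as idx 6


Encoded: [(0, 'c'), (1, 'c'), (0, 'b'), (2, 'b'), (3, 'c'), (1, 'b')]


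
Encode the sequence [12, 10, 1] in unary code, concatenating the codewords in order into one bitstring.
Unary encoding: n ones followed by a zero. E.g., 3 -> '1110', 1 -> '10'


Encode each number as n ones followed by a terminating 0:
  12 -> 1111111111110 (13 bits)
  10 -> 11111111110 (11 bits)
  1 -> 10 (2 bits)
Total length = 13 + 11 + 2 = 26 bits.

Unary([12, 10, 1]) = 11111111111101111111111010 (26 bits)


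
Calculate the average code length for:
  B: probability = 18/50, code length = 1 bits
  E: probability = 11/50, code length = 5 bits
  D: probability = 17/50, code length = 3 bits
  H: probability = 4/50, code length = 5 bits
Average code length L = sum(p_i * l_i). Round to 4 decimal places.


Weighted contributions p_i * l_i:
  B: (18/50) * 1 = 18/50
  E: (11/50) * 5 = 55/50
  D: (17/50) * 3 = 51/50
  H: (4/50) * 5 = 20/50
Sum = (18 + 55 + 51 + 20)/50 = 144/50

L = 144/50 = 2.8800 bits/symbol


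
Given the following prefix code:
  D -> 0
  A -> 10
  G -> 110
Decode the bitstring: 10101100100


Decoding step by step:
Bits 10 -> A
Bits 10 -> A
Bits 110 -> G
Bits 0 -> D
Bits 10 -> A
Bits 0 -> D


Decoded message: AAGDAD


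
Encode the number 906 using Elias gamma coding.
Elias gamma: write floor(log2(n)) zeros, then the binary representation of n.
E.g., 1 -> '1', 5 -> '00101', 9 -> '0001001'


num_bits = floor(log2(906)) + 1 = 10
leading_zeros = num_bits - 1 = 9
binary(906) = 1110001010

Elias gamma(906) = '000000000' + '1110001010' = 0000000001110001010 (19 bits)


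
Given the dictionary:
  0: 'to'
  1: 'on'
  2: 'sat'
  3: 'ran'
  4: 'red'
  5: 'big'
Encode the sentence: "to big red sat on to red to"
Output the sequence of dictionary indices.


Look up each word in the dictionary:
  'to' -> 0
  'big' -> 5
  'red' -> 4
  'sat' -> 2
  'on' -> 1
  'to' -> 0
  'red' -> 4
  'to' -> 0

Encoded: [0, 5, 4, 2, 1, 0, 4, 0]


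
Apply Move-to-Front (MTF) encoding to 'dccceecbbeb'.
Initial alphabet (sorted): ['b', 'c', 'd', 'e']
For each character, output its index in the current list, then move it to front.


MTF encoding:
'd': index 2 in ['b', 'c', 'd', 'e'] -> ['d', 'b', 'c', 'e']
'c': index 2 in ['d', 'b', 'c', 'e'] -> ['c', 'd', 'b', 'e']
'c': index 0 in ['c', 'd', 'b', 'e'] -> ['c', 'd', 'b', 'e']
'c': index 0 in ['c', 'd', 'b', 'e'] -> ['c', 'd', 'b', 'e']
'e': index 3 in ['c', 'd', 'b', 'e'] -> ['e', 'c', 'd', 'b']
'e': index 0 in ['e', 'c', 'd', 'b'] -> ['e', 'c', 'd', 'b']
'c': index 1 in ['e', 'c', 'd', 'b'] -> ['c', 'e', 'd', 'b']
'b': index 3 in ['c', 'e', 'd', 'b'] -> ['b', 'c', 'e', 'd']
'b': index 0 in ['b', 'c', 'e', 'd'] -> ['b', 'c', 'e', 'd']
'e': index 2 in ['b', 'c', 'e', 'd'] -> ['e', 'b', 'c', 'd']
'b': index 1 in ['e', 'b', 'c', 'd'] -> ['b', 'e', 'c', 'd']


Output: [2, 2, 0, 0, 3, 0, 1, 3, 0, 2, 1]


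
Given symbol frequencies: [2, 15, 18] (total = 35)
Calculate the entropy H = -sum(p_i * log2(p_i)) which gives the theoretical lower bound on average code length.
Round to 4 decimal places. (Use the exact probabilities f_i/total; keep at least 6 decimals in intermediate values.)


Per-symbol terms -p_i * log2(p_i) with p_i = f_i/35:
  p = 2/35 = 0.057143: log2(p) = -4.129283, -p*log2(p) = 0.235959
  p = 15/35 = 0.428571: log2(p) = -1.222392, -p*log2(p) = 0.523882
  p = 18/35 = 0.514286: log2(p) = -0.959358, -p*log2(p) = 0.493384
H = 0.235959 + 0.523882 + 0.493384 = 1.253225

H = 1.2532 bits/symbol


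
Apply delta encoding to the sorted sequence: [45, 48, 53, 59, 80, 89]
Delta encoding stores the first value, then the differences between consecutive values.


First value: 45
Deltas:
  48 - 45 = 3
  53 - 48 = 5
  59 - 53 = 6
  80 - 59 = 21
  89 - 80 = 9


Delta encoded: [45, 3, 5, 6, 21, 9]


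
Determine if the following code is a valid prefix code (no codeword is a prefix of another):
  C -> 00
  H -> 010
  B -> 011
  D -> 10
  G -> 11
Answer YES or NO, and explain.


Checking each pair (does one codeword prefix another?):
  C='00' vs H='010': no prefix
  C='00' vs B='011': no prefix
  C='00' vs D='10': no prefix
  C='00' vs G='11': no prefix
  H='010' vs C='00': no prefix
  H='010' vs B='011': no prefix
  H='010' vs D='10': no prefix
  H='010' vs G='11': no prefix
  B='011' vs C='00': no prefix
  B='011' vs H='010': no prefix
  B='011' vs D='10': no prefix
  B='011' vs G='11': no prefix
  D='10' vs C='00': no prefix
  D='10' vs H='010': no prefix
  D='10' vs B='011': no prefix
  D='10' vs G='11': no prefix
  G='11' vs C='00': no prefix
  G='11' vs H='010': no prefix
  G='11' vs B='011': no prefix
  G='11' vs D='10': no prefix
No violation found over all pairs.

YES -- this is a valid prefix code. No codeword is a prefix of any other codeword.


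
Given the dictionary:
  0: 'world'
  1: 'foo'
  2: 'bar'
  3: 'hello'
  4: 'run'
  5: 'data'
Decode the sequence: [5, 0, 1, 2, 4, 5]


Look up each index in the dictionary:
  5 -> 'data'
  0 -> 'world'
  1 -> 'foo'
  2 -> 'bar'
  4 -> 'run'
  5 -> 'data'

Decoded: "data world foo bar run data"


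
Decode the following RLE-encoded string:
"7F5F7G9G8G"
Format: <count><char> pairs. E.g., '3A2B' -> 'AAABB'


Expanding each <count><char> pair:
  7F -> 'FFFFFFF'
  5F -> 'FFFFF'
  7G -> 'GGGGGGG'
  9G -> 'GGGGGGGGG'
  8G -> 'GGGGGGGG'

Decoded = FFFFFFFFFFFFGGGGGGGGGGGGGGGGGGGGGGGG


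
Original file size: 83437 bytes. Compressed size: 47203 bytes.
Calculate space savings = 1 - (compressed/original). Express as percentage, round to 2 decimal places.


ratio = compressed/original = 47203/83437 = 0.565732
savings = 1 - ratio = 1 - 0.565732 = 0.434268
as a percentage: 0.434268 * 100 = 43.43%

Space savings = 1 - 47203/83437 = 43.43%


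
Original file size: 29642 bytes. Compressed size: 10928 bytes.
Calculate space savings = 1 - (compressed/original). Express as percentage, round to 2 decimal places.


ratio = compressed/original = 10928/29642 = 0.368666
savings = 1 - ratio = 1 - 0.368666 = 0.631334
as a percentage: 0.631334 * 100 = 63.13%

Space savings = 1 - 10928/29642 = 63.13%


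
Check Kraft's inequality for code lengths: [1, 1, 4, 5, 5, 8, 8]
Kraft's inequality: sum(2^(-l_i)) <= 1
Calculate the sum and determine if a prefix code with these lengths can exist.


Sum = 2^(-1) + 2^(-1) + 2^(-4) + 2^(-5) + 2^(-5) + 2^(-8) + 2^(-8)
    = 0.5 + 0.5 + 0.0625 + 0.03125 + 0.03125 + 0.00390625 + 0.00390625
    = 290/256 = 1.1328125
Since 1.1328125 > 1, Kraft's inequality is NOT satisfied.
A prefix code with these lengths CANNOT exist.

Kraft sum = 1.1328125. Not satisfied.


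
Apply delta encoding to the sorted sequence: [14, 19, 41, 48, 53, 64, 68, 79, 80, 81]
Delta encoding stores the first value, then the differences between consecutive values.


First value: 14
Deltas:
  19 - 14 = 5
  41 - 19 = 22
  48 - 41 = 7
  53 - 48 = 5
  64 - 53 = 11
  68 - 64 = 4
  79 - 68 = 11
  80 - 79 = 1
  81 - 80 = 1


Delta encoded: [14, 5, 22, 7, 5, 11, 4, 11, 1, 1]


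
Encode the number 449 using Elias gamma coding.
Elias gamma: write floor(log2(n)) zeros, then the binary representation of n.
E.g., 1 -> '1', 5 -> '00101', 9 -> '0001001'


num_bits = floor(log2(449)) + 1 = 9
leading_zeros = num_bits - 1 = 8
binary(449) = 111000001

Elias gamma(449) = '00000000' + '111000001' = 00000000111000001 (17 bits)


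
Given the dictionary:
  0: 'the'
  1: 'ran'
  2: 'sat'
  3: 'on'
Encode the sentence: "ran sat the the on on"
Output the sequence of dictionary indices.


Look up each word in the dictionary:
  'ran' -> 1
  'sat' -> 2
  'the' -> 0
  'the' -> 0
  'on' -> 3
  'on' -> 3

Encoded: [1, 2, 0, 0, 3, 3]


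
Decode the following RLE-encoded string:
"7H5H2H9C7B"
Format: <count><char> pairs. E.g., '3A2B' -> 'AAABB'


Expanding each <count><char> pair:
  7H -> 'HHHHHHH'
  5H -> 'HHHHH'
  2H -> 'HH'
  9C -> 'CCCCCCCCC'
  7B -> 'BBBBBBB'

Decoded = HHHHHHHHHHHHHHCCCCCCCCCBBBBBBB


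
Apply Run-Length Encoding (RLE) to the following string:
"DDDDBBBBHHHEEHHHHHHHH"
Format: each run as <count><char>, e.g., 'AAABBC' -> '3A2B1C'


Scanning runs left to right:
  i=0: run of 'D' x 4 -> '4D'
  i=4: run of 'B' x 4 -> '4B'
  i=8: run of 'H' x 3 -> '3H'
  i=11: run of 'E' x 2 -> '2E'
  i=13: run of 'H' x 8 -> '8H'

RLE = 4D4B3H2E8H


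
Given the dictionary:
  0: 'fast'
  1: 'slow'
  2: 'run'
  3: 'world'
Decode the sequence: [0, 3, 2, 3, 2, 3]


Look up each index in the dictionary:
  0 -> 'fast'
  3 -> 'world'
  2 -> 'run'
  3 -> 'world'
  2 -> 'run'
  3 -> 'world'

Decoded: "fast world run world run world"


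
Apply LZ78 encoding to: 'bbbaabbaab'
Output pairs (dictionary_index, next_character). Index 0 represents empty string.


LZ78 encoding steps:
Dictionary: {0: ''}
Step 1: w='' (idx 0), next='b' -> output (0, 'b'), add 'b' as idx 1
Step 2: w='b' (idx 1), next='b' -> output (1, 'b'), add 'bb' as idx 2
Step 3: w='' (idx 0), next='a' -> output (0, 'a'), add 'a' as idx 3
Step 4: w='a' (idx 3), next='b' -> output (3, 'b'), add 'ab' as idx 4
Step 5: w='b' (idx 1), next='a' -> output (1, 'a'), add 'ba' as idx 5
Step 6: w='ab' (idx 4), end of input -> output (4, '')


Encoded: [(0, 'b'), (1, 'b'), (0, 'a'), (3, 'b'), (1, 'a'), (4, '')]


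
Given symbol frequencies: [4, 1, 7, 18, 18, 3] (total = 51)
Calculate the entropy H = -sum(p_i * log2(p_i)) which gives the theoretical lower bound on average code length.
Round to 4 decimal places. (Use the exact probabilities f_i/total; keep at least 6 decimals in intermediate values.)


Per-symbol terms -p_i * log2(p_i) with p_i = f_i/51:
  p = 4/51 = 0.078431: log2(p) = -3.672425, -p*log2(p) = 0.288033
  p = 1/51 = 0.019608: log2(p) = -5.672425, -p*log2(p) = 0.111224
  p = 7/51 = 0.137255: log2(p) = -2.865070, -p*log2(p) = 0.393245
  p = 18/51 = 0.352941: log2(p) = -1.502500, -p*log2(p) = 0.530294
  p = 18/51 = 0.352941: log2(p) = -1.502500, -p*log2(p) = 0.530294
  p = 3/51 = 0.058824: log2(p) = -4.087463, -p*log2(p) = 0.240439
H = 0.288033 + 0.111224 + 0.393245 + 0.530294 + 0.530294 + 0.240439 = 2.093529

H = 2.0935 bits/symbol


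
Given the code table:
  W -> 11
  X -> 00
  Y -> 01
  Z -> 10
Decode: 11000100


Decoding:
11 -> W
00 -> X
01 -> Y
00 -> X


Result: WXYX


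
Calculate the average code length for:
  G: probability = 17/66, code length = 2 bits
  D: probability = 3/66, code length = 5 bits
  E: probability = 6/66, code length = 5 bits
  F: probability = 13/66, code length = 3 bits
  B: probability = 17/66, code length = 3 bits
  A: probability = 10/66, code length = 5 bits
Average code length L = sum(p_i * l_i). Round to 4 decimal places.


Weighted contributions p_i * l_i:
  G: (17/66) * 2 = 34/66
  D: (3/66) * 5 = 15/66
  E: (6/66) * 5 = 30/66
  F: (13/66) * 3 = 39/66
  B: (17/66) * 3 = 51/66
  A: (10/66) * 5 = 50/66
Sum = (34 + 15 + 30 + 39 + 51 + 50)/66 = 219/66

L = 219/66 = 3.3182 bits/symbol


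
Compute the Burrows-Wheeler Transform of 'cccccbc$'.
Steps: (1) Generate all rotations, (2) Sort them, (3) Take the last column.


Rotations (sorted):
  0: $cccccbc -> last char: c
  1: bc$ccccc -> last char: c
  2: c$cccccb -> last char: b
  3: cbc$cccc -> last char: c
  4: ccbc$ccc -> last char: c
  5: cccbc$cc -> last char: c
  6: ccccbc$c -> last char: c
  7: cccccbc$ -> last char: $


BWT = ccbcccc$


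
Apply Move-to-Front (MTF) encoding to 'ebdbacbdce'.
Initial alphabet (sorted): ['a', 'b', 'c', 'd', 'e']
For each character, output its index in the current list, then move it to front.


MTF encoding:
'e': index 4 in ['a', 'b', 'c', 'd', 'e'] -> ['e', 'a', 'b', 'c', 'd']
'b': index 2 in ['e', 'a', 'b', 'c', 'd'] -> ['b', 'e', 'a', 'c', 'd']
'd': index 4 in ['b', 'e', 'a', 'c', 'd'] -> ['d', 'b', 'e', 'a', 'c']
'b': index 1 in ['d', 'b', 'e', 'a', 'c'] -> ['b', 'd', 'e', 'a', 'c']
'a': index 3 in ['b', 'd', 'e', 'a', 'c'] -> ['a', 'b', 'd', 'e', 'c']
'c': index 4 in ['a', 'b', 'd', 'e', 'c'] -> ['c', 'a', 'b', 'd', 'e']
'b': index 2 in ['c', 'a', 'b', 'd', 'e'] -> ['b', 'c', 'a', 'd', 'e']
'd': index 3 in ['b', 'c', 'a', 'd', 'e'] -> ['d', 'b', 'c', 'a', 'e']
'c': index 2 in ['d', 'b', 'c', 'a', 'e'] -> ['c', 'd', 'b', 'a', 'e']
'e': index 4 in ['c', 'd', 'b', 'a', 'e'] -> ['e', 'c', 'd', 'b', 'a']


Output: [4, 2, 4, 1, 3, 4, 2, 3, 2, 4]


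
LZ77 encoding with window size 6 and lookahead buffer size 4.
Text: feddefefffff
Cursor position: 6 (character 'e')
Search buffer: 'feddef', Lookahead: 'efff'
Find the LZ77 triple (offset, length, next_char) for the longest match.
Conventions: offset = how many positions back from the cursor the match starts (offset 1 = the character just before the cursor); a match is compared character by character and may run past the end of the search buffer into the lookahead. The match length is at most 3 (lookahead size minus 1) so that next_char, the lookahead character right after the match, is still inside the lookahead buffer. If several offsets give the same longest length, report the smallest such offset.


Try each offset into the search buffer:
  offset=1 (pos 5, char 'f'): match length 0
  offset=2 (pos 4, char 'e'): match length 2
  offset=3 (pos 3, char 'd'): match length 0
  offset=4 (pos 2, char 'd'): match length 0
  offset=5 (pos 1, char 'e'): match length 1
  offset=6 (pos 0, char 'f'): match length 0
Longest match has length 2 at offset 2.
next_char = character at position 6 + 2 = 8 -> 'f'

Best match: offset=2, length=2 (matching 'ef' starting at position 4)
LZ77 triple: (2, 2, 'f')


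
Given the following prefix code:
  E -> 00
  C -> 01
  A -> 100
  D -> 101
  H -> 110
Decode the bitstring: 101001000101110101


Decoding step by step:
Bits 101 -> D
Bits 00 -> E
Bits 100 -> A
Bits 01 -> C
Bits 01 -> C
Bits 110 -> H
Bits 101 -> D


Decoded message: DEACCHD


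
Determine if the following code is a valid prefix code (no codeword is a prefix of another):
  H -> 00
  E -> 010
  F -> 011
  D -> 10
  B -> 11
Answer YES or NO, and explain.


Checking each pair (does one codeword prefix another?):
  H='00' vs E='010': no prefix
  H='00' vs F='011': no prefix
  H='00' vs D='10': no prefix
  H='00' vs B='11': no prefix
  E='010' vs H='00': no prefix
  E='010' vs F='011': no prefix
  E='010' vs D='10': no prefix
  E='010' vs B='11': no prefix
  F='011' vs H='00': no prefix
  F='011' vs E='010': no prefix
  F='011' vs D='10': no prefix
  F='011' vs B='11': no prefix
  D='10' vs H='00': no prefix
  D='10' vs E='010': no prefix
  D='10' vs F='011': no prefix
  D='10' vs B='11': no prefix
  B='11' vs H='00': no prefix
  B='11' vs E='010': no prefix
  B='11' vs F='011': no prefix
  B='11' vs D='10': no prefix
No violation found over all pairs.

YES -- this is a valid prefix code. No codeword is a prefix of any other codeword.


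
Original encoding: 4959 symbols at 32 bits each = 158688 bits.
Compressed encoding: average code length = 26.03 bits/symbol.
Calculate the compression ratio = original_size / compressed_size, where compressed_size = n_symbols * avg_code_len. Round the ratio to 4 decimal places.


original_size = n_symbols * orig_bits = 4959 * 32 = 158688 bits
compressed_size = n_symbols * avg_code_len = 4959 * 26.03 = 129082.77 bits
ratio = original_size / compressed_size = 158688 / 129082.77 = 1.2294

Compression ratio = 1.2294


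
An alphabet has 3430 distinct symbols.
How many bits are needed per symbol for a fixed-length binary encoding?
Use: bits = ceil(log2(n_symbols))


log2(3430) = 11.744
Bracket: 2^11 = 2048 < 3430 <= 2^12 = 4096
So ceil(log2(3430)) = 12

bits = ceil(log2(3430)) = ceil(11.744) = 12 bits


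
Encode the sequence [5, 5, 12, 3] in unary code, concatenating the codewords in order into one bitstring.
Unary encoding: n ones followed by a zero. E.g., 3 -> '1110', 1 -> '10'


Encode each number as n ones followed by a terminating 0:
  5 -> 111110 (6 bits)
  5 -> 111110 (6 bits)
  12 -> 1111111111110 (13 bits)
  3 -> 1110 (4 bits)
Total length = 6 + 6 + 13 + 4 = 29 bits.

Unary([5, 5, 12, 3]) = 11111011111011111111111101110 (29 bits)


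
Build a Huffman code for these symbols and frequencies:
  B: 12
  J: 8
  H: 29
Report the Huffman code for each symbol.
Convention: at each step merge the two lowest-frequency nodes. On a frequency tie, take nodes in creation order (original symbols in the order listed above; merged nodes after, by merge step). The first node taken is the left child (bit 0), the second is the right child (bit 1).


Huffman tree construction:
Step 1: Merge J(8) + B(12) = 20
Step 2: Merge (J+B)(20) + H(29) = 49
Read each symbol's code off the tree from the root (left child = 0, right child = 1).

Codes:
  B: 01 (length 2)
  J: 00 (length 2)
  H: 1 (length 1)
Average code length: 69/49 = 1.4082 bits/symbol


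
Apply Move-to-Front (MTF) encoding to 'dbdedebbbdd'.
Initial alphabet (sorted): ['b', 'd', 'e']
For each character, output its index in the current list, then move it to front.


MTF encoding:
'd': index 1 in ['b', 'd', 'e'] -> ['d', 'b', 'e']
'b': index 1 in ['d', 'b', 'e'] -> ['b', 'd', 'e']
'd': index 1 in ['b', 'd', 'e'] -> ['d', 'b', 'e']
'e': index 2 in ['d', 'b', 'e'] -> ['e', 'd', 'b']
'd': index 1 in ['e', 'd', 'b'] -> ['d', 'e', 'b']
'e': index 1 in ['d', 'e', 'b'] -> ['e', 'd', 'b']
'b': index 2 in ['e', 'd', 'b'] -> ['b', 'e', 'd']
'b': index 0 in ['b', 'e', 'd'] -> ['b', 'e', 'd']
'b': index 0 in ['b', 'e', 'd'] -> ['b', 'e', 'd']
'd': index 2 in ['b', 'e', 'd'] -> ['d', 'b', 'e']
'd': index 0 in ['d', 'b', 'e'] -> ['d', 'b', 'e']


Output: [1, 1, 1, 2, 1, 1, 2, 0, 0, 2, 0]


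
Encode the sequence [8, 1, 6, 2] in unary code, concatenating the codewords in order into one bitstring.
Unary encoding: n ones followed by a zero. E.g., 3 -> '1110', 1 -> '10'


Encode each number as n ones followed by a terminating 0:
  8 -> 111111110 (9 bits)
  1 -> 10 (2 bits)
  6 -> 1111110 (7 bits)
  2 -> 110 (3 bits)
Total length = 9 + 2 + 7 + 3 = 21 bits.

Unary([8, 1, 6, 2]) = 111111110101111110110 (21 bits)


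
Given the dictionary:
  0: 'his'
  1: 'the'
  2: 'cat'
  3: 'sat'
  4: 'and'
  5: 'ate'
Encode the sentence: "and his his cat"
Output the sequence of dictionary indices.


Look up each word in the dictionary:
  'and' -> 4
  'his' -> 0
  'his' -> 0
  'cat' -> 2

Encoded: [4, 0, 0, 2]


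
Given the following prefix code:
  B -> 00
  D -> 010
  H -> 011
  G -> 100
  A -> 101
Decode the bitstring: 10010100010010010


Decoding step by step:
Bits 100 -> G
Bits 101 -> A
Bits 00 -> B
Bits 010 -> D
Bits 010 -> D
Bits 010 -> D


Decoded message: GABDDD


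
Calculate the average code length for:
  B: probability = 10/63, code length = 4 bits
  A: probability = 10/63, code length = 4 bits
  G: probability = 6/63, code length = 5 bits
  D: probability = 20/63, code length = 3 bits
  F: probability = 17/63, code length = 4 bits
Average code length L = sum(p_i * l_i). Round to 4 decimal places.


Weighted contributions p_i * l_i:
  B: (10/63) * 4 = 40/63
  A: (10/63) * 4 = 40/63
  G: (6/63) * 5 = 30/63
  D: (20/63) * 3 = 60/63
  F: (17/63) * 4 = 68/63
Sum = (40 + 40 + 30 + 60 + 68)/63 = 238/63

L = 238/63 = 3.7778 bits/symbol


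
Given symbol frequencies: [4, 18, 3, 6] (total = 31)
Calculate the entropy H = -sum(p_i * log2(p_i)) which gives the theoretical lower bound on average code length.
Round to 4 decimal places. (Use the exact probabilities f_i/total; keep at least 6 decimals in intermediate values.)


Per-symbol terms -p_i * log2(p_i) with p_i = f_i/31:
  p = 4/31 = 0.129032: log2(p) = -2.954196, -p*log2(p) = 0.381187
  p = 18/31 = 0.580645: log2(p) = -0.784271, -p*log2(p) = 0.455383
  p = 3/31 = 0.096774: log2(p) = -3.369234, -p*log2(p) = 0.326055
  p = 6/31 = 0.193548: log2(p) = -2.369234, -p*log2(p) = 0.458561
H = 0.381187 + 0.455383 + 0.326055 + 0.458561 = 1.621186

H = 1.6212 bits/symbol


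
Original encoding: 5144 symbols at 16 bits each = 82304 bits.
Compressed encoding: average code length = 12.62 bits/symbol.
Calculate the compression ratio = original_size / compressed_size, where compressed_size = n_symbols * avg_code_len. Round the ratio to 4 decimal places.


original_size = n_symbols * orig_bits = 5144 * 16 = 82304 bits
compressed_size = n_symbols * avg_code_len = 5144 * 12.62 = 64917.28 bits
ratio = original_size / compressed_size = 82304 / 64917.28 = 1.2678

Compression ratio = 1.2678


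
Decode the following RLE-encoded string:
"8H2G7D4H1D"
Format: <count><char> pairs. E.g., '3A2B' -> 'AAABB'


Expanding each <count><char> pair:
  8H -> 'HHHHHHHH'
  2G -> 'GG'
  7D -> 'DDDDDDD'
  4H -> 'HHHH'
  1D -> 'D'

Decoded = HHHHHHHHGGDDDDDDDHHHHD


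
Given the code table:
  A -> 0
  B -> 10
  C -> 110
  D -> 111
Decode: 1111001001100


Decoding:
111 -> D
10 -> B
0 -> A
10 -> B
0 -> A
110 -> C
0 -> A


Result: DBABACA


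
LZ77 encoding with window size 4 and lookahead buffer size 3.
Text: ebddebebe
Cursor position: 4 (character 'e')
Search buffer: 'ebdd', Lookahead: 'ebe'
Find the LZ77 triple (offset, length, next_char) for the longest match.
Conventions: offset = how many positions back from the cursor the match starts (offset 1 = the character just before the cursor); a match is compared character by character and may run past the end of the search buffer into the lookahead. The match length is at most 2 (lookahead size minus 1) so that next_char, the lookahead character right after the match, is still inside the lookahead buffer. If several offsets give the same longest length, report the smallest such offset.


Try each offset into the search buffer:
  offset=1 (pos 3, char 'd'): match length 0
  offset=2 (pos 2, char 'd'): match length 0
  offset=3 (pos 1, char 'b'): match length 0
  offset=4 (pos 0, char 'e'): match length 2
Longest match has length 2 at offset 4.
next_char = character at position 4 + 2 = 6 -> 'e'

Best match: offset=4, length=2 (matching 'eb' starting at position 0)
LZ77 triple: (4, 2, 'e')


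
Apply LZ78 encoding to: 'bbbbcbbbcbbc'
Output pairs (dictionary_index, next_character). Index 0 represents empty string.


LZ78 encoding steps:
Dictionary: {0: ''}
Step 1: w='' (idx 0), next='b' -> output (0, 'b'), add 'b' as idx 1
Step 2: w='b' (idx 1), next='b' -> output (1, 'b'), add 'bb' as idx 2
Step 3: w='b' (idx 1), next='c' -> output (1, 'c'), add 'bc' as idx 3
Step 4: w='bb' (idx 2), next='b' -> output (2, 'b'), add 'bbb' as idx 4
Step 5: w='' (idx 0), next='c' -> output (0, 'c'), add 'c' as idx 5
Step 6: w='bb' (idx 2), next='c' -> output (2, 'c'), add 'bbc' as idx 6


Encoded: [(0, 'b'), (1, 'b'), (1, 'c'), (2, 'b'), (0, 'c'), (2, 'c')]


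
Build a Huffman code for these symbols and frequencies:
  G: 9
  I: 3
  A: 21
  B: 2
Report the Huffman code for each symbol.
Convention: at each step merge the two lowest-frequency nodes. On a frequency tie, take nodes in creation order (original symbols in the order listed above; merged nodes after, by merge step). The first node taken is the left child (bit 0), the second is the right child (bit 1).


Huffman tree construction:
Step 1: Merge B(2) + I(3) = 5
Step 2: Merge (B+I)(5) + G(9) = 14
Step 3: Merge ((B+I)+G)(14) + A(21) = 35
Read each symbol's code off the tree from the root (left child = 0, right child = 1).

Codes:
  G: 01 (length 2)
  I: 001 (length 3)
  A: 1 (length 1)
  B: 000 (length 3)
Average code length: 54/35 = 1.5429 bits/symbol


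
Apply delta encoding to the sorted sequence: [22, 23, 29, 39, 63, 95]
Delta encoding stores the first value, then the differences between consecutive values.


First value: 22
Deltas:
  23 - 22 = 1
  29 - 23 = 6
  39 - 29 = 10
  63 - 39 = 24
  95 - 63 = 32


Delta encoded: [22, 1, 6, 10, 24, 32]


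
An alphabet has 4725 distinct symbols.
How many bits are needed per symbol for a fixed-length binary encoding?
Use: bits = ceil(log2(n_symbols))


log2(4725) = 12.2061
Bracket: 2^12 = 4096 < 4725 <= 2^13 = 8192
So ceil(log2(4725)) = 13

bits = ceil(log2(4725)) = ceil(12.2061) = 13 bits


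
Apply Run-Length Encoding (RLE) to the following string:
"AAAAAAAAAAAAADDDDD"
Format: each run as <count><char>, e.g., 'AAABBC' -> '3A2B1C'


Scanning runs left to right:
  i=0: run of 'A' x 13 -> '13A'
  i=13: run of 'D' x 5 -> '5D'

RLE = 13A5D


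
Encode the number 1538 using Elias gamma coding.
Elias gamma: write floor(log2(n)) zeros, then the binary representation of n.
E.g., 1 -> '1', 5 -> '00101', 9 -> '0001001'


num_bits = floor(log2(1538)) + 1 = 11
leading_zeros = num_bits - 1 = 10
binary(1538) = 11000000010

Elias gamma(1538) = '0000000000' + '11000000010' = 000000000011000000010 (21 bits)


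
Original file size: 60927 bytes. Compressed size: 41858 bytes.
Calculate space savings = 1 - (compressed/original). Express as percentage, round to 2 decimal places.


ratio = compressed/original = 41858/60927 = 0.687019
savings = 1 - ratio = 1 - 0.687019 = 0.312981
as a percentage: 0.312981 * 100 = 31.3%

Space savings = 1 - 41858/60927 = 31.3%


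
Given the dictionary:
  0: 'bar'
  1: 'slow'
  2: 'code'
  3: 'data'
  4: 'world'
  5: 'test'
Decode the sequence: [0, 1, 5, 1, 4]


Look up each index in the dictionary:
  0 -> 'bar'
  1 -> 'slow'
  5 -> 'test'
  1 -> 'slow'
  4 -> 'world'

Decoded: "bar slow test slow world"


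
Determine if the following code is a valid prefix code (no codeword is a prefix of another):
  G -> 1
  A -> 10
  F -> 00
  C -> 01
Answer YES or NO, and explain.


Checking each pair (does one codeword prefix another?):
  G='1' vs A='10': prefix -- VIOLATION

NO -- this is NOT a valid prefix code. G (1) is a prefix of A (10).


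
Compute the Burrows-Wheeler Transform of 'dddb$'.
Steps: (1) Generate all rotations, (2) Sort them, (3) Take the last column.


Rotations (sorted):
  0: $dddb -> last char: b
  1: b$ddd -> last char: d
  2: db$dd -> last char: d
  3: ddb$d -> last char: d
  4: dddb$ -> last char: $


BWT = bddd$
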